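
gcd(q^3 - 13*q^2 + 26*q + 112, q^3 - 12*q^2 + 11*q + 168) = q^2 - 15*q + 56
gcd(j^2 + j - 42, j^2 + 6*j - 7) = j + 7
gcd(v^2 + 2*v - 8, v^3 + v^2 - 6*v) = v - 2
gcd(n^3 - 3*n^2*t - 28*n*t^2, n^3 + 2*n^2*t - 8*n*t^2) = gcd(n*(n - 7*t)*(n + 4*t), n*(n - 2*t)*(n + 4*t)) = n^2 + 4*n*t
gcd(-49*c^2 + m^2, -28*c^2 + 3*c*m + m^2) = 7*c + m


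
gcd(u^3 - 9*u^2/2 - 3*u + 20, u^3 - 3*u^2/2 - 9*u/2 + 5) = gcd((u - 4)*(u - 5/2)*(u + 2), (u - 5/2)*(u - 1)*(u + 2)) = u^2 - u/2 - 5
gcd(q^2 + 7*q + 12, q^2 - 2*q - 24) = q + 4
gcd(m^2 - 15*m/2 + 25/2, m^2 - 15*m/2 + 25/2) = m^2 - 15*m/2 + 25/2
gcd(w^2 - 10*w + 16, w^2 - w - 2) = w - 2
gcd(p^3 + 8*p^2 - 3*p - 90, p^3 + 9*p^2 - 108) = p^2 + 3*p - 18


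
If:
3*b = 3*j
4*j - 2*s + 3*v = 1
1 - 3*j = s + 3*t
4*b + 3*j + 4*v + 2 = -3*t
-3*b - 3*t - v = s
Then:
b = -1/2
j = -1/2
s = -3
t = 11/6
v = -1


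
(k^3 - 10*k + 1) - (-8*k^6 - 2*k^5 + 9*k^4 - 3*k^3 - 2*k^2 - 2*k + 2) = 8*k^6 + 2*k^5 - 9*k^4 + 4*k^3 + 2*k^2 - 8*k - 1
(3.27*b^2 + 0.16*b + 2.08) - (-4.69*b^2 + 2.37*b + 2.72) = 7.96*b^2 - 2.21*b - 0.64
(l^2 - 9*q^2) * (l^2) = l^4 - 9*l^2*q^2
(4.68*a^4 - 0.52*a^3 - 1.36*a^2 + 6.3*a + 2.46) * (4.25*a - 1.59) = 19.89*a^5 - 9.6512*a^4 - 4.9532*a^3 + 28.9374*a^2 + 0.438000000000001*a - 3.9114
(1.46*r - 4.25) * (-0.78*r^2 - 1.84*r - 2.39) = -1.1388*r^3 + 0.6286*r^2 + 4.3306*r + 10.1575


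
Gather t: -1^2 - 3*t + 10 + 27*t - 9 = 24*t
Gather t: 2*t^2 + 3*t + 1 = 2*t^2 + 3*t + 1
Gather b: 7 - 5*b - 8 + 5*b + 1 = 0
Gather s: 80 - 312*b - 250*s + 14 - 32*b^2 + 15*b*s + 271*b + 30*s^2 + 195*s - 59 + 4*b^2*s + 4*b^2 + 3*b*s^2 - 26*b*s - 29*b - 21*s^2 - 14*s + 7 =-28*b^2 - 70*b + s^2*(3*b + 9) + s*(4*b^2 - 11*b - 69) + 42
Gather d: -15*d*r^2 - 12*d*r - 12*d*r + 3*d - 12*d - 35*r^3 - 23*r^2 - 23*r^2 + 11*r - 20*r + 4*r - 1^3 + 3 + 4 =d*(-15*r^2 - 24*r - 9) - 35*r^3 - 46*r^2 - 5*r + 6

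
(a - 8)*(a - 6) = a^2 - 14*a + 48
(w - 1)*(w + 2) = w^2 + w - 2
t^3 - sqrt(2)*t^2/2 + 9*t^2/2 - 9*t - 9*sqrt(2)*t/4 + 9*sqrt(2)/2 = (t - 3/2)*(t + 6)*(t - sqrt(2)/2)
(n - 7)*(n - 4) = n^2 - 11*n + 28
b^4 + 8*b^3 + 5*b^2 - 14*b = b*(b - 1)*(b + 2)*(b + 7)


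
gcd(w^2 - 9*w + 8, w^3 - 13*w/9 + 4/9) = w - 1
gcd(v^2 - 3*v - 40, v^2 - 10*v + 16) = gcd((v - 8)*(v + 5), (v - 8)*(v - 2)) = v - 8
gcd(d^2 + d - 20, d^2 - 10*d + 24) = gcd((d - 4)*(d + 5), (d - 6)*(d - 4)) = d - 4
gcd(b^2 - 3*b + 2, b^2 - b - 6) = 1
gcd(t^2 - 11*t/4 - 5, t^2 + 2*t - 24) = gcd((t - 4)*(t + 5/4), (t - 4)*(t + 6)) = t - 4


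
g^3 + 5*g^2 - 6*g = g*(g - 1)*(g + 6)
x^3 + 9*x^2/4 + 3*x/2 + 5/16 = (x + 1/2)^2*(x + 5/4)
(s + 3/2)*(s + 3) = s^2 + 9*s/2 + 9/2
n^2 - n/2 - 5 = (n - 5/2)*(n + 2)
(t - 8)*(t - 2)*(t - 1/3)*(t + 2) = t^4 - 25*t^3/3 - 4*t^2/3 + 100*t/3 - 32/3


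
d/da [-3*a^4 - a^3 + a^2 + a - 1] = -12*a^3 - 3*a^2 + 2*a + 1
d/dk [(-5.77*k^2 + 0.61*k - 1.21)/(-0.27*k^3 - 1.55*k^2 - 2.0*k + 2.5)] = (-1.5579*k^4 + 0.3294*k^3 + 11.5054*k^2 - 32.601*k - 0.895)/(0.0729*k^6 + 0.837*k^5 + 3.4825*k^4 + 4.85*k^3 - 3.75*k^2 - 10.0*k + 6.25)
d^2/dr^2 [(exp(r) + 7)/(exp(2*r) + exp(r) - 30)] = (exp(4*r) + 27*exp(3*r) + 201*exp(2*r) + 877*exp(r) + 1110)*exp(r)/(exp(6*r) + 3*exp(5*r) - 87*exp(4*r) - 179*exp(3*r) + 2610*exp(2*r) + 2700*exp(r) - 27000)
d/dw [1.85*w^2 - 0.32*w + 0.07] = 3.7*w - 0.32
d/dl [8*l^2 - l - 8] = 16*l - 1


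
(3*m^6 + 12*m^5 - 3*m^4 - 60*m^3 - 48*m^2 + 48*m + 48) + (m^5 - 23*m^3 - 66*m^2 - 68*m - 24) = 3*m^6 + 13*m^5 - 3*m^4 - 83*m^3 - 114*m^2 - 20*m + 24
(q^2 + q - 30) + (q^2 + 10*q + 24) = 2*q^2 + 11*q - 6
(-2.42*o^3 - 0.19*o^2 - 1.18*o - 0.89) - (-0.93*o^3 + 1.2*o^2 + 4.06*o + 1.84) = -1.49*o^3 - 1.39*o^2 - 5.24*o - 2.73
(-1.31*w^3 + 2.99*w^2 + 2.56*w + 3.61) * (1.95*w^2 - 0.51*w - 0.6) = -2.5545*w^5 + 6.4986*w^4 + 4.2531*w^3 + 3.9399*w^2 - 3.3771*w - 2.166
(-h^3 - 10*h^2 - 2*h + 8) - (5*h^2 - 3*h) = -h^3 - 15*h^2 + h + 8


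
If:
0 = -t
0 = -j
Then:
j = 0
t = 0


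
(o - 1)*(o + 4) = o^2 + 3*o - 4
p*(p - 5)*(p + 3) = p^3 - 2*p^2 - 15*p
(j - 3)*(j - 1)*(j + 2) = j^3 - 2*j^2 - 5*j + 6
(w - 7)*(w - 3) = w^2 - 10*w + 21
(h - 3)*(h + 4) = h^2 + h - 12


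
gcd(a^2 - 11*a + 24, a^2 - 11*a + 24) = a^2 - 11*a + 24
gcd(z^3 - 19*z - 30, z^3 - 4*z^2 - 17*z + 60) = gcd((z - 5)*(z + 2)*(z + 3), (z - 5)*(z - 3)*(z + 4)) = z - 5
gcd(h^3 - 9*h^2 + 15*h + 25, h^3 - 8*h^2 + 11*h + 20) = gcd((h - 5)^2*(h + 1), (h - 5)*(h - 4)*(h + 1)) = h^2 - 4*h - 5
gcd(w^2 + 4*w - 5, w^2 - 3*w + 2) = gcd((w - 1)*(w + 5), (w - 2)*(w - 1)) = w - 1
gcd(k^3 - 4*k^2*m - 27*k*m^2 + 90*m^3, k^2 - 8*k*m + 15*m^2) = k - 3*m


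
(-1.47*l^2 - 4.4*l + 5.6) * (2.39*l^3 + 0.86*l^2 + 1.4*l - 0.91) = -3.5133*l^5 - 11.7802*l^4 + 7.542*l^3 - 0.00630000000000019*l^2 + 11.844*l - 5.096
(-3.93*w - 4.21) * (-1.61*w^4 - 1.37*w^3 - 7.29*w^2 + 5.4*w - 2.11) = 6.3273*w^5 + 12.1622*w^4 + 34.4174*w^3 + 9.4689*w^2 - 14.4417*w + 8.8831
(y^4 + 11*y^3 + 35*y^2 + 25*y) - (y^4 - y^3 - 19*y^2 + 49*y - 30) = 12*y^3 + 54*y^2 - 24*y + 30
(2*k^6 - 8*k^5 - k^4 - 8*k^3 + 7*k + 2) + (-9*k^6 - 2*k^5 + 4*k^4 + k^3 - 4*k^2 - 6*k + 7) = -7*k^6 - 10*k^5 + 3*k^4 - 7*k^3 - 4*k^2 + k + 9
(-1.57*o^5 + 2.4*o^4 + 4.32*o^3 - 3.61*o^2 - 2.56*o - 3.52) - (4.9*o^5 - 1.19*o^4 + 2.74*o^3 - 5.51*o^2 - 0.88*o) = -6.47*o^5 + 3.59*o^4 + 1.58*o^3 + 1.9*o^2 - 1.68*o - 3.52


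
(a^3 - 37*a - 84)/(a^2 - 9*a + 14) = (a^2 + 7*a + 12)/(a - 2)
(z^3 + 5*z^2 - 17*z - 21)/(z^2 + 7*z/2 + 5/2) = 2*(z^2 + 4*z - 21)/(2*z + 5)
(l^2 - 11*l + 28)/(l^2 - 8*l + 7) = (l - 4)/(l - 1)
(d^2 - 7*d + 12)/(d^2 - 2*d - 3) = (d - 4)/(d + 1)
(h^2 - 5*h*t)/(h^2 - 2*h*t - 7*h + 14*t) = h*(h - 5*t)/(h^2 - 2*h*t - 7*h + 14*t)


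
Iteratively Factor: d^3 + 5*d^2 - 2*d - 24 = (d + 3)*(d^2 + 2*d - 8) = (d + 3)*(d + 4)*(d - 2)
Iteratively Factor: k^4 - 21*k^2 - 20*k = (k + 1)*(k^3 - k^2 - 20*k) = (k + 1)*(k + 4)*(k^2 - 5*k) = k*(k + 1)*(k + 4)*(k - 5)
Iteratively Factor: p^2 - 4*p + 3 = (p - 1)*(p - 3)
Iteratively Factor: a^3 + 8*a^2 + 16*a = (a)*(a^2 + 8*a + 16) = a*(a + 4)*(a + 4)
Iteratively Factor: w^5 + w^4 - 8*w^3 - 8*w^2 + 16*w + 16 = (w - 2)*(w^4 + 3*w^3 - 2*w^2 - 12*w - 8) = (w - 2)*(w + 2)*(w^3 + w^2 - 4*w - 4) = (w - 2)^2*(w + 2)*(w^2 + 3*w + 2) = (w - 2)^2*(w + 1)*(w + 2)*(w + 2)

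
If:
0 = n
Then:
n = 0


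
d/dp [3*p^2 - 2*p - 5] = 6*p - 2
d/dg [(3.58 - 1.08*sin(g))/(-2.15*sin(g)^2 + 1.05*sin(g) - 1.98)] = (-2.322*sin(g)^2 + 15.394*sin(g) - 1.6206)*cos(g)/(4.6225*sin(g)^4 - 4.515*sin(g)^3 + 9.6165*sin(g)^2 - 4.158*sin(g) + 3.9204)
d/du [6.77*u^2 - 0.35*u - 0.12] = 13.54*u - 0.35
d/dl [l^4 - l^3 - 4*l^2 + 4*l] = 4*l^3 - 3*l^2 - 8*l + 4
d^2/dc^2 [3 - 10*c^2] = -20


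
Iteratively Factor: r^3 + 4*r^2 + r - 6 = (r + 3)*(r^2 + r - 2) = (r + 2)*(r + 3)*(r - 1)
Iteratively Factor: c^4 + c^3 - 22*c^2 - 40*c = (c - 5)*(c^3 + 6*c^2 + 8*c) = (c - 5)*(c + 2)*(c^2 + 4*c) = c*(c - 5)*(c + 2)*(c + 4)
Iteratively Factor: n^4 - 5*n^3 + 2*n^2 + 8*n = (n + 1)*(n^3 - 6*n^2 + 8*n) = (n - 2)*(n + 1)*(n^2 - 4*n) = n*(n - 2)*(n + 1)*(n - 4)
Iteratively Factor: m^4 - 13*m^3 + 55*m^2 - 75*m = (m - 5)*(m^3 - 8*m^2 + 15*m) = m*(m - 5)*(m^2 - 8*m + 15) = m*(m - 5)^2*(m - 3)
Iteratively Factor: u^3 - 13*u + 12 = (u - 3)*(u^2 + 3*u - 4) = (u - 3)*(u - 1)*(u + 4)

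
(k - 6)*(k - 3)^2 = k^3 - 12*k^2 + 45*k - 54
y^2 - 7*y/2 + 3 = (y - 2)*(y - 3/2)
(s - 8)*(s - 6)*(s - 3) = s^3 - 17*s^2 + 90*s - 144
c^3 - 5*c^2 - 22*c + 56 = (c - 7)*(c - 2)*(c + 4)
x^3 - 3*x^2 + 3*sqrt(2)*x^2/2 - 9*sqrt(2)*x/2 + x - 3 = (x - 3)*(x + sqrt(2)/2)*(x + sqrt(2))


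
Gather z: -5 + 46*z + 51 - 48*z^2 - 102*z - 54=-48*z^2 - 56*z - 8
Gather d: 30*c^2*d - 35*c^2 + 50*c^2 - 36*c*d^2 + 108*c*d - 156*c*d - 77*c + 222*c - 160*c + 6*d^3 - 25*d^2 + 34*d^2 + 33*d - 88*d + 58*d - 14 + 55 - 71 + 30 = 15*c^2 - 15*c + 6*d^3 + d^2*(9 - 36*c) + d*(30*c^2 - 48*c + 3)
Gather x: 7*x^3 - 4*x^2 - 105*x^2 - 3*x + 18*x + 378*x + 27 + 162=7*x^3 - 109*x^2 + 393*x + 189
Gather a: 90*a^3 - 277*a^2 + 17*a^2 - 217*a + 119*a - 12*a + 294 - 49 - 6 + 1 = 90*a^3 - 260*a^2 - 110*a + 240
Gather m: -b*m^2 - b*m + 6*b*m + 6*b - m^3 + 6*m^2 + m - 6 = 6*b - m^3 + m^2*(6 - b) + m*(5*b + 1) - 6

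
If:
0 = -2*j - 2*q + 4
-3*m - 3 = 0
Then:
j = 2 - q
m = -1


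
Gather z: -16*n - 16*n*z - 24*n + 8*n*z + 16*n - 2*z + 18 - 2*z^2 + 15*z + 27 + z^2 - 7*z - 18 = -24*n - z^2 + z*(6 - 8*n) + 27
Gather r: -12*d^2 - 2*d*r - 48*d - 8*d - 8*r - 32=-12*d^2 - 56*d + r*(-2*d - 8) - 32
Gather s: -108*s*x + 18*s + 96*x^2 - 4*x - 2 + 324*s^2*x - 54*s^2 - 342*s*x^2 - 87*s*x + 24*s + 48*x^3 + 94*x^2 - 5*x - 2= s^2*(324*x - 54) + s*(-342*x^2 - 195*x + 42) + 48*x^3 + 190*x^2 - 9*x - 4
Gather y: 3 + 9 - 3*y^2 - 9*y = -3*y^2 - 9*y + 12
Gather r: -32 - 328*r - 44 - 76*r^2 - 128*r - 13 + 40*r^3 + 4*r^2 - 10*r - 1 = 40*r^3 - 72*r^2 - 466*r - 90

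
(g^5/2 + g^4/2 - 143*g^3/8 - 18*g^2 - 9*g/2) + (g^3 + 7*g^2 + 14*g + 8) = g^5/2 + g^4/2 - 135*g^3/8 - 11*g^2 + 19*g/2 + 8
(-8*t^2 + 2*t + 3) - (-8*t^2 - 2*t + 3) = 4*t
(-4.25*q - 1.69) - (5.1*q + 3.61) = -9.35*q - 5.3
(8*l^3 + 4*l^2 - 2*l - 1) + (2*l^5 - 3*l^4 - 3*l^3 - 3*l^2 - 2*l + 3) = 2*l^5 - 3*l^4 + 5*l^3 + l^2 - 4*l + 2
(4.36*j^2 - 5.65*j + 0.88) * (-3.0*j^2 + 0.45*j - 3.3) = -13.08*j^4 + 18.912*j^3 - 19.5705*j^2 + 19.041*j - 2.904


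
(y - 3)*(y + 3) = y^2 - 9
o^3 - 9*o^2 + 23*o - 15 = (o - 5)*(o - 3)*(o - 1)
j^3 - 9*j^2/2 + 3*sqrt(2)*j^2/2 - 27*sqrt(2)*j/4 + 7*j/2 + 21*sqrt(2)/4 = (j - 7/2)*(j - 1)*(j + 3*sqrt(2)/2)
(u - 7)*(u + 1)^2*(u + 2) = u^4 - 3*u^3 - 23*u^2 - 33*u - 14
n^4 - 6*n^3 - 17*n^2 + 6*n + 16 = (n - 8)*(n - 1)*(n + 1)*(n + 2)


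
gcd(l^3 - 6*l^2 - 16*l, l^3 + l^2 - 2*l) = l^2 + 2*l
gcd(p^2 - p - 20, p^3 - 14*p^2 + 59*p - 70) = p - 5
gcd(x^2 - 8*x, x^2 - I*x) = x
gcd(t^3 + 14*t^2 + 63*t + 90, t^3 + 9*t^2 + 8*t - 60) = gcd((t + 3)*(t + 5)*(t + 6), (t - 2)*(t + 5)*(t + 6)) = t^2 + 11*t + 30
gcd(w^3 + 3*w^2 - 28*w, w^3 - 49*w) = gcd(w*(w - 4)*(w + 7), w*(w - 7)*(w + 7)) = w^2 + 7*w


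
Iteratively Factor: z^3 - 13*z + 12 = (z - 3)*(z^2 + 3*z - 4) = (z - 3)*(z + 4)*(z - 1)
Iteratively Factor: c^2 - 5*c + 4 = (c - 4)*(c - 1)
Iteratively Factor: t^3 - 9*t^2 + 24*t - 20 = (t - 2)*(t^2 - 7*t + 10) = (t - 2)^2*(t - 5)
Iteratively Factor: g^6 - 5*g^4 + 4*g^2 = (g - 1)*(g^5 + g^4 - 4*g^3 - 4*g^2) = (g - 1)*(g + 2)*(g^4 - g^3 - 2*g^2) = (g - 2)*(g - 1)*(g + 2)*(g^3 + g^2) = (g - 2)*(g - 1)*(g + 1)*(g + 2)*(g^2) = g*(g - 2)*(g - 1)*(g + 1)*(g + 2)*(g)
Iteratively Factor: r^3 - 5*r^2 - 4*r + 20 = (r - 2)*(r^2 - 3*r - 10) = (r - 5)*(r - 2)*(r + 2)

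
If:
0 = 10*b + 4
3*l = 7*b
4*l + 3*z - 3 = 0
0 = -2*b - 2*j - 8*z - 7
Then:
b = -2/5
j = -1087/90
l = -14/15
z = 101/45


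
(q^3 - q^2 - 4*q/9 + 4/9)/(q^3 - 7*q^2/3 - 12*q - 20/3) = (3*q^2 - 5*q + 2)/(3*(q^2 - 3*q - 10))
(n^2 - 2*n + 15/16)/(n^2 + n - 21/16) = (4*n - 5)/(4*n + 7)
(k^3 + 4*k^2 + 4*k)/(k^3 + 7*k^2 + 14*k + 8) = k*(k + 2)/(k^2 + 5*k + 4)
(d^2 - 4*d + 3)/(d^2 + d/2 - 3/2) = 2*(d - 3)/(2*d + 3)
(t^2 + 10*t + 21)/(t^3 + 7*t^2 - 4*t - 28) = (t + 3)/(t^2 - 4)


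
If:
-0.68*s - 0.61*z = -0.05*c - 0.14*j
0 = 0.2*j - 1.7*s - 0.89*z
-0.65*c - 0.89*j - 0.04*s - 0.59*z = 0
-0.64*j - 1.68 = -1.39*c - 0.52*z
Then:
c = 0.90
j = -0.66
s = -0.09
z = 0.02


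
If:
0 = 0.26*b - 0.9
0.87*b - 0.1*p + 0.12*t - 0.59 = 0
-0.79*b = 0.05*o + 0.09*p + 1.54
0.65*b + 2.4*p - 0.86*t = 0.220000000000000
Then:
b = 3.46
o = -64.76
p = -11.52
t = -29.78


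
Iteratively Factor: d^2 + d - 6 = (d - 2)*(d + 3)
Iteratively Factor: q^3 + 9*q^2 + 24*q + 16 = (q + 1)*(q^2 + 8*q + 16) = (q + 1)*(q + 4)*(q + 4)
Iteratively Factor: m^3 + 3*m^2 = (m)*(m^2 + 3*m) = m^2*(m + 3)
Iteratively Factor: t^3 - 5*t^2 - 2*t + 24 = (t - 4)*(t^2 - t - 6) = (t - 4)*(t - 3)*(t + 2)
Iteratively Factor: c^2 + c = (c)*(c + 1)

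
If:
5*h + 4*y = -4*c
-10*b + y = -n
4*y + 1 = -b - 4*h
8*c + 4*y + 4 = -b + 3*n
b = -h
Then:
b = 17/79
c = 113/316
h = -17/79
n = 177/79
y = -7/79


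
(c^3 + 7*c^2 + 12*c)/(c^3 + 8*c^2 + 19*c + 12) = c/(c + 1)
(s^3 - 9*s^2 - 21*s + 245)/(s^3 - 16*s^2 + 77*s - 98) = (s + 5)/(s - 2)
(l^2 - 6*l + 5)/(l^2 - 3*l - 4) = (-l^2 + 6*l - 5)/(-l^2 + 3*l + 4)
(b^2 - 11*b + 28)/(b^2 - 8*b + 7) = (b - 4)/(b - 1)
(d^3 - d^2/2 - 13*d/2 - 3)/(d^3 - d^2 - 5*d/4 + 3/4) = 2*(2*d^3 - d^2 - 13*d - 6)/(4*d^3 - 4*d^2 - 5*d + 3)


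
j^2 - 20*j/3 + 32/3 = (j - 4)*(j - 8/3)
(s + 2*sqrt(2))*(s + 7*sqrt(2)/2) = s^2 + 11*sqrt(2)*s/2 + 14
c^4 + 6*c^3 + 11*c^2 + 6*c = c*(c + 1)*(c + 2)*(c + 3)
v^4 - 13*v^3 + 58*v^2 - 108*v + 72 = (v - 6)*(v - 3)*(v - 2)^2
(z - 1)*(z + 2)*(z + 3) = z^3 + 4*z^2 + z - 6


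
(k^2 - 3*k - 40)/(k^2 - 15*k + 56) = (k + 5)/(k - 7)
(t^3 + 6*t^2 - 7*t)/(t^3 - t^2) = (t + 7)/t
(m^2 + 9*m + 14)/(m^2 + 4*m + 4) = (m + 7)/(m + 2)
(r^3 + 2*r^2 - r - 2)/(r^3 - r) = (r + 2)/r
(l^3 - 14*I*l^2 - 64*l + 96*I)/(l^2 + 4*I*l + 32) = (l^2 - 10*I*l - 24)/(l + 8*I)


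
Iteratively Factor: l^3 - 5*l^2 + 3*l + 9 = (l + 1)*(l^2 - 6*l + 9) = (l - 3)*(l + 1)*(l - 3)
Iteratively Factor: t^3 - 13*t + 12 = (t - 1)*(t^2 + t - 12) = (t - 3)*(t - 1)*(t + 4)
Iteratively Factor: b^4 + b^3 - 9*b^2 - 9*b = (b + 3)*(b^3 - 2*b^2 - 3*b) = (b + 1)*(b + 3)*(b^2 - 3*b) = b*(b + 1)*(b + 3)*(b - 3)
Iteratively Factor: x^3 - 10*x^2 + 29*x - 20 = (x - 1)*(x^2 - 9*x + 20) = (x - 4)*(x - 1)*(x - 5)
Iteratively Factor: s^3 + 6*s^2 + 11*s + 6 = (s + 3)*(s^2 + 3*s + 2) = (s + 2)*(s + 3)*(s + 1)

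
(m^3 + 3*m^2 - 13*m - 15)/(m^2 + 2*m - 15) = m + 1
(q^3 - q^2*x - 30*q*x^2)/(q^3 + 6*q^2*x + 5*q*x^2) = (q - 6*x)/(q + x)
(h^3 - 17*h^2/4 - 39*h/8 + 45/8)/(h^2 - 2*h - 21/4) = (4*h^2 - 23*h + 15)/(2*(2*h - 7))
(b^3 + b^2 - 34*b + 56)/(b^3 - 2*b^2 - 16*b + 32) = (b + 7)/(b + 4)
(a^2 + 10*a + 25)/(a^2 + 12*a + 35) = (a + 5)/(a + 7)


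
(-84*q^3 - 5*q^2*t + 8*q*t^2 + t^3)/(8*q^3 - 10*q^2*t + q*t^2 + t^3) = (-21*q^2 + 4*q*t + t^2)/(2*q^2 - 3*q*t + t^2)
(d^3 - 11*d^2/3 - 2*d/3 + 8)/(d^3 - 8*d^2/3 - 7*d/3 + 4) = (d - 2)/(d - 1)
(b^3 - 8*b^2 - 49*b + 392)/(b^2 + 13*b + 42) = (b^2 - 15*b + 56)/(b + 6)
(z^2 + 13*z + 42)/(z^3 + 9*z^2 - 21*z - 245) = (z + 6)/(z^2 + 2*z - 35)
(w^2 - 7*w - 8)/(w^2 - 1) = (w - 8)/(w - 1)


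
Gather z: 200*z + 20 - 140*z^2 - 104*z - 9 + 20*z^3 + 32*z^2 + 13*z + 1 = 20*z^3 - 108*z^2 + 109*z + 12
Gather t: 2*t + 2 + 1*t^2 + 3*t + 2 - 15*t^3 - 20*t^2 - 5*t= -15*t^3 - 19*t^2 + 4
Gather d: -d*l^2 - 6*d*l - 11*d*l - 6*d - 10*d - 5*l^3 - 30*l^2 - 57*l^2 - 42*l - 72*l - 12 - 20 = d*(-l^2 - 17*l - 16) - 5*l^3 - 87*l^2 - 114*l - 32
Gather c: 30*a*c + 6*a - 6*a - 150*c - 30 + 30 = c*(30*a - 150)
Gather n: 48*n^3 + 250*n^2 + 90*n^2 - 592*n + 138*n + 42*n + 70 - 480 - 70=48*n^3 + 340*n^2 - 412*n - 480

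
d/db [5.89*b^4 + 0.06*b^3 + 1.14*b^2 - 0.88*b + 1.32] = 23.56*b^3 + 0.18*b^2 + 2.28*b - 0.88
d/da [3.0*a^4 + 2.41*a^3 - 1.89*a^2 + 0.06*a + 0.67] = 12.0*a^3 + 7.23*a^2 - 3.78*a + 0.06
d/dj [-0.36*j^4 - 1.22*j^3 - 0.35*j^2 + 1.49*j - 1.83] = -1.44*j^3 - 3.66*j^2 - 0.7*j + 1.49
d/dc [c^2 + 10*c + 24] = 2*c + 10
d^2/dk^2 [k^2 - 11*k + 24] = 2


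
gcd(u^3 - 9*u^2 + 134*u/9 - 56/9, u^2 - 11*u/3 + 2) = u - 2/3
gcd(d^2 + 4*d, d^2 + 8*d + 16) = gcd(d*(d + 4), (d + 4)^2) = d + 4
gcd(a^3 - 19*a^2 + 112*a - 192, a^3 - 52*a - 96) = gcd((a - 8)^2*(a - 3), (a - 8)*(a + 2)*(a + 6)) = a - 8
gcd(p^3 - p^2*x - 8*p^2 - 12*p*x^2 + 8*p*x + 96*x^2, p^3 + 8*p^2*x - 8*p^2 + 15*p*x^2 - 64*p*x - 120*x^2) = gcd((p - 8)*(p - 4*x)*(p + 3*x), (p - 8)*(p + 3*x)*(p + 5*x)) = p^2 + 3*p*x - 8*p - 24*x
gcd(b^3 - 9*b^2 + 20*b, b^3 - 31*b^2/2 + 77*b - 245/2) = b - 5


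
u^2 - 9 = (u - 3)*(u + 3)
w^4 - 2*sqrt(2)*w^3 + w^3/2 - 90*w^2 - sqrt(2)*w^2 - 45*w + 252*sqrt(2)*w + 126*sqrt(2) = (w + 1/2)*(w - 6*sqrt(2))*(w - 3*sqrt(2))*(w + 7*sqrt(2))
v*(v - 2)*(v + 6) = v^3 + 4*v^2 - 12*v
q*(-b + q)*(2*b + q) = -2*b^2*q + b*q^2 + q^3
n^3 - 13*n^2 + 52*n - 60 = (n - 6)*(n - 5)*(n - 2)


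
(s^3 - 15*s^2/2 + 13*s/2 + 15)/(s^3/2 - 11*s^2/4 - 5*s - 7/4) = 2*(2*s^2 - 17*s + 30)/(2*s^2 - 13*s - 7)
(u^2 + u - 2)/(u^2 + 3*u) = (u^2 + u - 2)/(u*(u + 3))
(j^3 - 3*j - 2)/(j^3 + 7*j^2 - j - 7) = (j^2 - j - 2)/(j^2 + 6*j - 7)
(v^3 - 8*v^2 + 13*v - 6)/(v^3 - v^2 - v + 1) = (v - 6)/(v + 1)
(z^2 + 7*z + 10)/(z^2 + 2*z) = (z + 5)/z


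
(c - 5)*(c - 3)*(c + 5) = c^3 - 3*c^2 - 25*c + 75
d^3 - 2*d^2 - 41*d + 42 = (d - 7)*(d - 1)*(d + 6)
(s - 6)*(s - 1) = s^2 - 7*s + 6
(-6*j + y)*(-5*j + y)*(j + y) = 30*j^3 + 19*j^2*y - 10*j*y^2 + y^3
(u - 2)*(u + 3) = u^2 + u - 6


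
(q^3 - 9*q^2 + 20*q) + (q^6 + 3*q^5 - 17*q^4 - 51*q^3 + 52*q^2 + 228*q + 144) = q^6 + 3*q^5 - 17*q^4 - 50*q^3 + 43*q^2 + 248*q + 144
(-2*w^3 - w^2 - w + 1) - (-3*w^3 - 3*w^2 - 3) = w^3 + 2*w^2 - w + 4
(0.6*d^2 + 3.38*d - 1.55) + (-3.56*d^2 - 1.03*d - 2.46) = -2.96*d^2 + 2.35*d - 4.01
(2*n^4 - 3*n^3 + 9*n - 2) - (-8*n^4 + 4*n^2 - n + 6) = 10*n^4 - 3*n^3 - 4*n^2 + 10*n - 8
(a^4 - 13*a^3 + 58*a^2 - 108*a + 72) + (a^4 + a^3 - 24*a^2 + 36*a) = 2*a^4 - 12*a^3 + 34*a^2 - 72*a + 72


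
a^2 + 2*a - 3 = (a - 1)*(a + 3)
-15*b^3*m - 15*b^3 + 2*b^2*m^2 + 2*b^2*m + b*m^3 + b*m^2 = (-3*b + m)*(5*b + m)*(b*m + b)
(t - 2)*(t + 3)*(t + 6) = t^3 + 7*t^2 - 36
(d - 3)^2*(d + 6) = d^3 - 27*d + 54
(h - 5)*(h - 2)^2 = h^3 - 9*h^2 + 24*h - 20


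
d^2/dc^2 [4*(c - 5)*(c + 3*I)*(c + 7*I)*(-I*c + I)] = -48*I*c^2 + c*(240 + 144*I) - 480 + 128*I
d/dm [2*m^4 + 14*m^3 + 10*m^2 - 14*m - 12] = 8*m^3 + 42*m^2 + 20*m - 14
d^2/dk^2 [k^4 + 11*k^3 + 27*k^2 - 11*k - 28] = 12*k^2 + 66*k + 54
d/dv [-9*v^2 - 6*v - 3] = -18*v - 6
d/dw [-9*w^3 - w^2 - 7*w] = -27*w^2 - 2*w - 7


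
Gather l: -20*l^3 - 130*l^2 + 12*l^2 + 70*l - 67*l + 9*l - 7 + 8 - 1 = -20*l^3 - 118*l^2 + 12*l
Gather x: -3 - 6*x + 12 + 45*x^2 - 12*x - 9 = 45*x^2 - 18*x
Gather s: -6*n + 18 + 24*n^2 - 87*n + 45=24*n^2 - 93*n + 63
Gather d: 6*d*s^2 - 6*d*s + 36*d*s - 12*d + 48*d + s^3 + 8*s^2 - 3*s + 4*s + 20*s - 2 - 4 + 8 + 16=d*(6*s^2 + 30*s + 36) + s^3 + 8*s^2 + 21*s + 18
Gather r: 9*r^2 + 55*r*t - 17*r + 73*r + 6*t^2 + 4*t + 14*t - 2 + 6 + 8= 9*r^2 + r*(55*t + 56) + 6*t^2 + 18*t + 12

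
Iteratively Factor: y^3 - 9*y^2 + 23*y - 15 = (y - 1)*(y^2 - 8*y + 15) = (y - 3)*(y - 1)*(y - 5)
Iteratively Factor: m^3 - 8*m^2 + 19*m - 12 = (m - 4)*(m^2 - 4*m + 3) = (m - 4)*(m - 1)*(m - 3)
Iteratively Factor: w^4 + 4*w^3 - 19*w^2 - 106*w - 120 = (w - 5)*(w^3 + 9*w^2 + 26*w + 24) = (w - 5)*(w + 2)*(w^2 + 7*w + 12) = (w - 5)*(w + 2)*(w + 4)*(w + 3)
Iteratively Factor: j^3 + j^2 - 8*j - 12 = (j + 2)*(j^2 - j - 6) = (j + 2)^2*(j - 3)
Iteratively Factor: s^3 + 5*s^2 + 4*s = (s + 1)*(s^2 + 4*s) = s*(s + 1)*(s + 4)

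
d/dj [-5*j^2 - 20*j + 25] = -10*j - 20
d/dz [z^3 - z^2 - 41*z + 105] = 3*z^2 - 2*z - 41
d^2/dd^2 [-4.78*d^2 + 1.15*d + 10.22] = -9.56000000000000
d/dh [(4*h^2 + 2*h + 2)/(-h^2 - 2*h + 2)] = 2*(-3*h^2 + 10*h + 4)/(h^4 + 4*h^3 - 8*h + 4)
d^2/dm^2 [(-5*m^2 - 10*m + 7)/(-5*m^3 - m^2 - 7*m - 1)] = 2*(125*m^6 + 750*m^5 - 1425*m^4 - 830*m^3 - 1071*m^2 - 72*m - 401)/(125*m^9 + 75*m^8 + 540*m^7 + 286*m^6 + 786*m^5 + 360*m^4 + 400*m^3 + 150*m^2 + 21*m + 1)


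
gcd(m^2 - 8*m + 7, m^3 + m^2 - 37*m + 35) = m - 1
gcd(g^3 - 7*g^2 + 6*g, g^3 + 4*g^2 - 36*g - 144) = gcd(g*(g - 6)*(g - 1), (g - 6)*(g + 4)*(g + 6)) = g - 6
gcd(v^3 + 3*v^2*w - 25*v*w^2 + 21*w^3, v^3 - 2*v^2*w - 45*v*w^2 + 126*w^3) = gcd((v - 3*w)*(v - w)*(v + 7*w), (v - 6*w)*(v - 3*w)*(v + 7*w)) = v^2 + 4*v*w - 21*w^2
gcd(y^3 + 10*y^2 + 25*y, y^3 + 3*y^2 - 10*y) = y^2 + 5*y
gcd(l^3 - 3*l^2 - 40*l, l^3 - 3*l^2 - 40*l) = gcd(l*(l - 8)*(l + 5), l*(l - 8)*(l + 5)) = l^3 - 3*l^2 - 40*l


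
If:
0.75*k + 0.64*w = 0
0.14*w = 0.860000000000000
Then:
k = -5.24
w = 6.14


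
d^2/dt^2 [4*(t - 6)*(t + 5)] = 8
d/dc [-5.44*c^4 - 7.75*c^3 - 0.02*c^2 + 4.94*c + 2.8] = -21.76*c^3 - 23.25*c^2 - 0.04*c + 4.94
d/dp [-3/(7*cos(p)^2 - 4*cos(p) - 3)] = 6*(2 - 7*cos(p))*sin(p)/(-7*cos(p)^2 + 4*cos(p) + 3)^2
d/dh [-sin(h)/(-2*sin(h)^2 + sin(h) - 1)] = cos(h)*cos(2*h)/(-sin(h) - cos(2*h) + 2)^2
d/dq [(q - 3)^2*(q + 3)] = 3*(q - 3)*(q + 1)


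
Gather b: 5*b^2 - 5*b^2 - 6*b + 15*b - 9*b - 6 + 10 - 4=0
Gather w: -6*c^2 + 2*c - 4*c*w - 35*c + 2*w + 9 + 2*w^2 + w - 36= -6*c^2 - 33*c + 2*w^2 + w*(3 - 4*c) - 27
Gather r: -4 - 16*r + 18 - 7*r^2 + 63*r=-7*r^2 + 47*r + 14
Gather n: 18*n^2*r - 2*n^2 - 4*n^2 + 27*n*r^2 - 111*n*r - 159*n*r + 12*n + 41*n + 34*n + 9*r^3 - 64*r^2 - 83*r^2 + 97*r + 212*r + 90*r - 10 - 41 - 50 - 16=n^2*(18*r - 6) + n*(27*r^2 - 270*r + 87) + 9*r^3 - 147*r^2 + 399*r - 117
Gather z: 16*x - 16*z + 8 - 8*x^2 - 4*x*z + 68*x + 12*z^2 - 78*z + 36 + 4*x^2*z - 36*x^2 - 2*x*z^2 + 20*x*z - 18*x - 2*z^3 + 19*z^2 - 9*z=-44*x^2 + 66*x - 2*z^3 + z^2*(31 - 2*x) + z*(4*x^2 + 16*x - 103) + 44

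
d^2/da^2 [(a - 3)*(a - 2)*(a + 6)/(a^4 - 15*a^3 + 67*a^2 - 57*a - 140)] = 2*(a^9 + 3*a^8 - 390*a^7 + 4802*a^6 - 29667*a^5 + 125079*a^4 - 412612*a^3 + 961872*a^2 - 1255812*a + 665764)/(a^12 - 45*a^11 + 876*a^10 - 9576*a^9 + 63402*a^8 - 250794*a^7 + 503440*a^6 - 21744*a^5 - 1891731*a^4 + 2140767*a^3 + 2575020*a^2 - 3351600*a - 2744000)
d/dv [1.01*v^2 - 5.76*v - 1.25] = 2.02*v - 5.76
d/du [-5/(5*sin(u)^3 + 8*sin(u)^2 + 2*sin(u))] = 5*(15*cos(u) + 16/tan(u) + 2*cos(u)/sin(u)^2)/(5*sin(u)^2 + 8*sin(u) + 2)^2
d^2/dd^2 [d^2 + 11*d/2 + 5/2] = 2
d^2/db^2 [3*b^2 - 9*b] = 6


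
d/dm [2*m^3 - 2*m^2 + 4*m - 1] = 6*m^2 - 4*m + 4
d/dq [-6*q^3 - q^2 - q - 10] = -18*q^2 - 2*q - 1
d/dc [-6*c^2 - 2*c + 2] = -12*c - 2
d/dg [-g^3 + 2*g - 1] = 2 - 3*g^2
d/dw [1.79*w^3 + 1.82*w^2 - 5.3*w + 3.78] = 5.37*w^2 + 3.64*w - 5.3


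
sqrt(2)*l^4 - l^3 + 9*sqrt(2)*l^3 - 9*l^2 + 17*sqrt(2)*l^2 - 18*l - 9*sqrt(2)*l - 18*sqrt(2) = (l + 3)*(l + 6)*(l - sqrt(2))*(sqrt(2)*l + 1)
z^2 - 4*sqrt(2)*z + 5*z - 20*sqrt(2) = (z + 5)*(z - 4*sqrt(2))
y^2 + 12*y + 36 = (y + 6)^2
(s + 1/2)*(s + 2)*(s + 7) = s^3 + 19*s^2/2 + 37*s/2 + 7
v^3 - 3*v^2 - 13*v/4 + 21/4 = (v - 7/2)*(v - 1)*(v + 3/2)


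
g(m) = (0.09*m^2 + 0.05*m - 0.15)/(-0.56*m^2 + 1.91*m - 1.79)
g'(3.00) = 0.43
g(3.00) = -0.74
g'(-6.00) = 0.01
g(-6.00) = -0.08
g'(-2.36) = 0.03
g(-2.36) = -0.02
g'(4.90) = 0.08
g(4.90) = -0.38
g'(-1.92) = 0.03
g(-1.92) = -0.01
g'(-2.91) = 0.02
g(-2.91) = -0.04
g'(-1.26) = 0.04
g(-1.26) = 0.01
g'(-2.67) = 0.02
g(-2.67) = -0.03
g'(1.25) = -1.34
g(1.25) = -0.19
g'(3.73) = 0.19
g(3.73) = -0.52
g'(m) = (0.18*m + 0.05)/(-0.56*m^2 + 1.91*m - 1.79) + (1.12*m - 1.91)*(0.09*m^2 + 0.05*m - 0.15)/(-0.56*m^2 + 1.91*m - 1.79)^2 = (0.1999*m^2 - 0.4902*m + 0.197)/(0.3136*m^4 - 2.1392*m^3 + 5.6529*m^2 - 6.8378*m + 3.2041)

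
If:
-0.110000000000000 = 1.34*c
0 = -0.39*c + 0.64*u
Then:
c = -0.08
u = -0.05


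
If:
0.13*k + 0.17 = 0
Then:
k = -1.31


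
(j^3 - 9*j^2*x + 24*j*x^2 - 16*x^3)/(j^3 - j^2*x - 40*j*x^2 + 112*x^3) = (j - x)/(j + 7*x)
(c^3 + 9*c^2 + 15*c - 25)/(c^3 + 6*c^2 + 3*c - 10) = (c + 5)/(c + 2)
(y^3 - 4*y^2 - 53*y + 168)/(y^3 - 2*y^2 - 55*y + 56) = (y - 3)/(y - 1)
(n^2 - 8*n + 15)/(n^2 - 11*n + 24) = (n - 5)/(n - 8)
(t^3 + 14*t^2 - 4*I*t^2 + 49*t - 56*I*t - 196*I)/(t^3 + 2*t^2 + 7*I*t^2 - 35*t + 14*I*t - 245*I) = (t^2 + t*(7 - 4*I) - 28*I)/(t^2 + t*(-5 + 7*I) - 35*I)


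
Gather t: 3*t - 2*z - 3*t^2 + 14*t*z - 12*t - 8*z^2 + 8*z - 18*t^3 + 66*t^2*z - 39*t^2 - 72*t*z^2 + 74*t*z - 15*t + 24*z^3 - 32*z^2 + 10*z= -18*t^3 + t^2*(66*z - 42) + t*(-72*z^2 + 88*z - 24) + 24*z^3 - 40*z^2 + 16*z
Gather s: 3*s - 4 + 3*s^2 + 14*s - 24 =3*s^2 + 17*s - 28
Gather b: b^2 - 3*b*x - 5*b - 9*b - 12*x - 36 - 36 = b^2 + b*(-3*x - 14) - 12*x - 72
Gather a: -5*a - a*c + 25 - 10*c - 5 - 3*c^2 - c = a*(-c - 5) - 3*c^2 - 11*c + 20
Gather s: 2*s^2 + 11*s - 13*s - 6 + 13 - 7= 2*s^2 - 2*s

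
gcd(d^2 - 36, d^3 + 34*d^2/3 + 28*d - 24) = d + 6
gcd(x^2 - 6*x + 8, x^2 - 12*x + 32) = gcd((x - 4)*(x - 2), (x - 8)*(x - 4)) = x - 4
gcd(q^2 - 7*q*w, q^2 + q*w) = q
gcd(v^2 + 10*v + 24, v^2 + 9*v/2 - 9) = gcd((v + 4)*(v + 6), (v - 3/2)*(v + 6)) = v + 6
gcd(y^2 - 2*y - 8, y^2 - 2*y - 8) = y^2 - 2*y - 8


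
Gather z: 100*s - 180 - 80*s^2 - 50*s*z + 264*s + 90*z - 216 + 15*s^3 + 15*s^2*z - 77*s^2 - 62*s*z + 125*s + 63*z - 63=15*s^3 - 157*s^2 + 489*s + z*(15*s^2 - 112*s + 153) - 459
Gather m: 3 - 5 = -2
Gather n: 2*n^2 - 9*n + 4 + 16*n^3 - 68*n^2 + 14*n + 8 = 16*n^3 - 66*n^2 + 5*n + 12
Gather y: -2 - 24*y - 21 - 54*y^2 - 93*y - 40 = -54*y^2 - 117*y - 63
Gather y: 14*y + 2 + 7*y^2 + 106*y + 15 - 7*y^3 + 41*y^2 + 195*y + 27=-7*y^3 + 48*y^2 + 315*y + 44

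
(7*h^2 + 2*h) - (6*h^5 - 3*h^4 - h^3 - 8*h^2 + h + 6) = -6*h^5 + 3*h^4 + h^3 + 15*h^2 + h - 6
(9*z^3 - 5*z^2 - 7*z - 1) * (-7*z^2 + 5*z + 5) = -63*z^5 + 80*z^4 + 69*z^3 - 53*z^2 - 40*z - 5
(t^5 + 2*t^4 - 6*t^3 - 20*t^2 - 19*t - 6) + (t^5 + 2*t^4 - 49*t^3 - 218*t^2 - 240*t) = 2*t^5 + 4*t^4 - 55*t^3 - 238*t^2 - 259*t - 6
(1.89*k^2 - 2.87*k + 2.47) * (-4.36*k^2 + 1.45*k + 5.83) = -8.2404*k^4 + 15.2537*k^3 - 3.912*k^2 - 13.1506*k + 14.4001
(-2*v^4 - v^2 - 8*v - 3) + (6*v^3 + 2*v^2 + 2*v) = -2*v^4 + 6*v^3 + v^2 - 6*v - 3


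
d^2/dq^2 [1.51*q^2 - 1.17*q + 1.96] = 3.02000000000000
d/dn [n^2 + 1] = 2*n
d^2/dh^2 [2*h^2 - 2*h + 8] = 4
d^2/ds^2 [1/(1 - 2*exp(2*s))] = (-16*exp(2*s) - 8)*exp(2*s)/(2*exp(2*s) - 1)^3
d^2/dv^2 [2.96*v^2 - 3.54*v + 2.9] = 5.92000000000000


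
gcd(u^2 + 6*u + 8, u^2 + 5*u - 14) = 1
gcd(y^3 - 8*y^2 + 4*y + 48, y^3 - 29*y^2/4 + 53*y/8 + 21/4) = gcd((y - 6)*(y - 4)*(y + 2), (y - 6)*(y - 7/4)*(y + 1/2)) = y - 6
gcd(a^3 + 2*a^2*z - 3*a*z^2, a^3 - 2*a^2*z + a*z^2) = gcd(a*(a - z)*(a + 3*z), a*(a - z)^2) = -a^2 + a*z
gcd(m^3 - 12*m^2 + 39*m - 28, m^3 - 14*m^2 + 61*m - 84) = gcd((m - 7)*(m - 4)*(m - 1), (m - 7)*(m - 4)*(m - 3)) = m^2 - 11*m + 28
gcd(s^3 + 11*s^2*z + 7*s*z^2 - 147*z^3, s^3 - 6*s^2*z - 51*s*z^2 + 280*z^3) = s + 7*z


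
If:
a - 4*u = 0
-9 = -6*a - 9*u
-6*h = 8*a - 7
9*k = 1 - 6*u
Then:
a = 12/11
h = -19/66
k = -7/99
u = 3/11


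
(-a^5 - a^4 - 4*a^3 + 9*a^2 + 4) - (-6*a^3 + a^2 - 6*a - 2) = -a^5 - a^4 + 2*a^3 + 8*a^2 + 6*a + 6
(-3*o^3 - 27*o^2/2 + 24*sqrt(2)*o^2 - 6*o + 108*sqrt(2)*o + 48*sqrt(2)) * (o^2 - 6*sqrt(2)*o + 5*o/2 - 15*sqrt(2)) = -3*o^5 - 21*o^4 + 42*sqrt(2)*o^4 - 1311*o^3/4 + 294*sqrt(2)*o^3 - 2031*o^2 + 1113*sqrt(2)*o^2/2 - 3816*o + 210*sqrt(2)*o - 1440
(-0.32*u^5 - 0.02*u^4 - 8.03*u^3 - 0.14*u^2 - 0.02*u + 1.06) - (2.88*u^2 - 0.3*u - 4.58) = -0.32*u^5 - 0.02*u^4 - 8.03*u^3 - 3.02*u^2 + 0.28*u + 5.64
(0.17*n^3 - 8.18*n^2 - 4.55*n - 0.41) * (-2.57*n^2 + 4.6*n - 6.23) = -0.4369*n^5 + 21.8046*n^4 - 26.9936*n^3 + 31.0851*n^2 + 26.4605*n + 2.5543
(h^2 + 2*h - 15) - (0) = h^2 + 2*h - 15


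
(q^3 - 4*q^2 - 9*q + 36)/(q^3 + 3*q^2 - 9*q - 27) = (q - 4)/(q + 3)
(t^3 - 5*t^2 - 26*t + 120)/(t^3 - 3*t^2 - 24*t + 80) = (t - 6)/(t - 4)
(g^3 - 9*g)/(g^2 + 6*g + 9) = g*(g - 3)/(g + 3)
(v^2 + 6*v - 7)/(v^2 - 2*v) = (v^2 + 6*v - 7)/(v*(v - 2))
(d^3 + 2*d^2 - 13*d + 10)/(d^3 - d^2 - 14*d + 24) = (d^2 + 4*d - 5)/(d^2 + d - 12)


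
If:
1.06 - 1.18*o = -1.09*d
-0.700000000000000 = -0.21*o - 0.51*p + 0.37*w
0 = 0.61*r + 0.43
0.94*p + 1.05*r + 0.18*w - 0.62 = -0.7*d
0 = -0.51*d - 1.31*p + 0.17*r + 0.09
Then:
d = 4.93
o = 5.45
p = -1.94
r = -0.70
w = -1.47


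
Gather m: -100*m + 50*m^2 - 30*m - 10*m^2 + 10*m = 40*m^2 - 120*m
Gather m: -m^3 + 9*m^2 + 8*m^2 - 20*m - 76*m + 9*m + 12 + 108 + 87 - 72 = -m^3 + 17*m^2 - 87*m + 135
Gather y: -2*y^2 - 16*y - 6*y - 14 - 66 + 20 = -2*y^2 - 22*y - 60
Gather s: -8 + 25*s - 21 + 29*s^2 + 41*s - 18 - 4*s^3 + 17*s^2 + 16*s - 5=-4*s^3 + 46*s^2 + 82*s - 52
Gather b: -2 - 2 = -4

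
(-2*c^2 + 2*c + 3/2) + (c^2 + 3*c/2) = -c^2 + 7*c/2 + 3/2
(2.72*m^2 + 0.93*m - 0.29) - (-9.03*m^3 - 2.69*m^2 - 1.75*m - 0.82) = 9.03*m^3 + 5.41*m^2 + 2.68*m + 0.53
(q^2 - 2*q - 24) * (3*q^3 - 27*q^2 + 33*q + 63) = 3*q^5 - 33*q^4 + 15*q^3 + 645*q^2 - 918*q - 1512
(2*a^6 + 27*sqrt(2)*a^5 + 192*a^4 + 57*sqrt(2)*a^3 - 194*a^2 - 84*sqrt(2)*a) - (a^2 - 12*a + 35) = 2*a^6 + 27*sqrt(2)*a^5 + 192*a^4 + 57*sqrt(2)*a^3 - 195*a^2 - 84*sqrt(2)*a + 12*a - 35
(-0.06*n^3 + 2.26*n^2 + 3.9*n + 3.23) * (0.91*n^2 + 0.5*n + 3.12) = -0.0546*n^5 + 2.0266*n^4 + 4.4918*n^3 + 11.9405*n^2 + 13.783*n + 10.0776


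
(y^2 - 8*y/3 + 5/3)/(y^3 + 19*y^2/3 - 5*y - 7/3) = (3*y - 5)/(3*y^2 + 22*y + 7)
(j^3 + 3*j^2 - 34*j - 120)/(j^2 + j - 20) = (j^2 - 2*j - 24)/(j - 4)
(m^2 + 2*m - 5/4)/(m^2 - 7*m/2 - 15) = (m - 1/2)/(m - 6)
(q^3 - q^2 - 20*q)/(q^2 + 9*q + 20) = q*(q - 5)/(q + 5)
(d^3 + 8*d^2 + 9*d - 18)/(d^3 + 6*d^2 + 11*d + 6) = (d^2 + 5*d - 6)/(d^2 + 3*d + 2)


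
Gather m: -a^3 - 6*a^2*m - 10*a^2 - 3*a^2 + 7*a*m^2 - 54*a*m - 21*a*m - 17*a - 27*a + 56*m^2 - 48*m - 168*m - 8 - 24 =-a^3 - 13*a^2 - 44*a + m^2*(7*a + 56) + m*(-6*a^2 - 75*a - 216) - 32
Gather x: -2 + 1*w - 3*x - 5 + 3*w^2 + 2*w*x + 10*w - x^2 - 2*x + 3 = 3*w^2 + 11*w - x^2 + x*(2*w - 5) - 4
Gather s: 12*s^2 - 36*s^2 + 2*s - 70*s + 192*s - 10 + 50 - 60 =-24*s^2 + 124*s - 20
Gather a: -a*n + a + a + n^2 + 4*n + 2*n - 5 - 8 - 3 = a*(2 - n) + n^2 + 6*n - 16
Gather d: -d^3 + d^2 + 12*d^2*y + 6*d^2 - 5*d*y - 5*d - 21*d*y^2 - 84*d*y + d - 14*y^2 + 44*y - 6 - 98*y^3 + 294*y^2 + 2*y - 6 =-d^3 + d^2*(12*y + 7) + d*(-21*y^2 - 89*y - 4) - 98*y^3 + 280*y^2 + 46*y - 12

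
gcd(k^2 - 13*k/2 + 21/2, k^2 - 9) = k - 3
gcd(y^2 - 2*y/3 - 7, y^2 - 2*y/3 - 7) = y^2 - 2*y/3 - 7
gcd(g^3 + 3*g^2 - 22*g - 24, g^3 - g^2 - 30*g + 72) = g^2 + 2*g - 24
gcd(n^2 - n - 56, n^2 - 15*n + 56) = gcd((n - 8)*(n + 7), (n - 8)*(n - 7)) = n - 8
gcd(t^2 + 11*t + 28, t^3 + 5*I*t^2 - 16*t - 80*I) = t + 4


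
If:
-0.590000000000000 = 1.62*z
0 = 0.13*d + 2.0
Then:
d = -15.38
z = -0.36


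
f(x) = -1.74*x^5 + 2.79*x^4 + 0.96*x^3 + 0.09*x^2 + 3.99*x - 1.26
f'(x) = -8.7*x^4 + 11.16*x^3 + 2.88*x^2 + 0.18*x + 3.99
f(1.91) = 6.28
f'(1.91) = -23.18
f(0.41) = 0.52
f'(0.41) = 5.07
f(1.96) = 4.98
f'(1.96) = -28.96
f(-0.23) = -2.18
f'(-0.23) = 3.94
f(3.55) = -480.95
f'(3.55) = -841.55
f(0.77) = 2.81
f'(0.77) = 7.87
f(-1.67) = 32.16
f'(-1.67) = -107.92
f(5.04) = -3714.25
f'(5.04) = -4106.80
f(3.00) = -159.39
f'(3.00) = -372.93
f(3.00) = -159.39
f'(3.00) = -372.93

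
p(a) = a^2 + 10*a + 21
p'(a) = 2*a + 10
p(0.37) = 24.84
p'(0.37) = 10.74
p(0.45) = 25.70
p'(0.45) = 10.90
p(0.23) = 23.35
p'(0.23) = 10.46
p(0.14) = 22.42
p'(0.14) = 10.28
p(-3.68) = -2.26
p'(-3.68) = 2.64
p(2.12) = 46.69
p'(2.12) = 14.24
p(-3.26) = -0.97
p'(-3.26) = 3.48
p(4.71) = 90.28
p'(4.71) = 19.42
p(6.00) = 117.00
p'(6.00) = 22.00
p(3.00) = 60.00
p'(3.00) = 16.00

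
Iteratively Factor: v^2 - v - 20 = (v - 5)*(v + 4)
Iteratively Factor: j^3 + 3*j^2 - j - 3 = (j + 1)*(j^2 + 2*j - 3) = (j + 1)*(j + 3)*(j - 1)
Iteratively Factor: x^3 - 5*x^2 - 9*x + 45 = (x + 3)*(x^2 - 8*x + 15) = (x - 3)*(x + 3)*(x - 5)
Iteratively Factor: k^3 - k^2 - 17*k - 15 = (k + 1)*(k^2 - 2*k - 15) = (k - 5)*(k + 1)*(k + 3)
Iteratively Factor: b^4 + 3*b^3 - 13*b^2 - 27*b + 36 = (b + 4)*(b^3 - b^2 - 9*b + 9) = (b + 3)*(b + 4)*(b^2 - 4*b + 3) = (b - 3)*(b + 3)*(b + 4)*(b - 1)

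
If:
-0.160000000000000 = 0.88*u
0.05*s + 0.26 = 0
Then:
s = -5.20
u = -0.18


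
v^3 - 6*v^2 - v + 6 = (v - 6)*(v - 1)*(v + 1)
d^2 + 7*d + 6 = (d + 1)*(d + 6)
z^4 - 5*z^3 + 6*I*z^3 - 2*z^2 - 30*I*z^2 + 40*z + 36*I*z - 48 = (z - 3)*(z - 2)*(z + 2*I)*(z + 4*I)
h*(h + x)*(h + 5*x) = h^3 + 6*h^2*x + 5*h*x^2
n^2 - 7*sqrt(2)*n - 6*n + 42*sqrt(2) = (n - 6)*(n - 7*sqrt(2))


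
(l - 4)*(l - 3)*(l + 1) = l^3 - 6*l^2 + 5*l + 12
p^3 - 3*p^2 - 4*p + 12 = (p - 3)*(p - 2)*(p + 2)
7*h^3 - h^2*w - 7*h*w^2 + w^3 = (-7*h + w)*(-h + w)*(h + w)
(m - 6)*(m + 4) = m^2 - 2*m - 24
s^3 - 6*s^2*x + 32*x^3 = (s - 4*x)^2*(s + 2*x)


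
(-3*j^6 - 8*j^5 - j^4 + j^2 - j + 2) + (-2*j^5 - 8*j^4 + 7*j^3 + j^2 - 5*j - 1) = -3*j^6 - 10*j^5 - 9*j^4 + 7*j^3 + 2*j^2 - 6*j + 1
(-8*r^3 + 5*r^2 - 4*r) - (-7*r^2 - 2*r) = -8*r^3 + 12*r^2 - 2*r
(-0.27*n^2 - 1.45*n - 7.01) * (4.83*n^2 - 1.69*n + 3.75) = -1.3041*n^4 - 6.5472*n^3 - 32.4203*n^2 + 6.4094*n - 26.2875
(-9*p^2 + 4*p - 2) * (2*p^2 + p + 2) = -18*p^4 - p^3 - 18*p^2 + 6*p - 4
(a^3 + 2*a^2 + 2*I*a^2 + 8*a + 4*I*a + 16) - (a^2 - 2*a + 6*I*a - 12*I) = a^3 + a^2 + 2*I*a^2 + 10*a - 2*I*a + 16 + 12*I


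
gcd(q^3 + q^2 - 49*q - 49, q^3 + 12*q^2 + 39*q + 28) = q^2 + 8*q + 7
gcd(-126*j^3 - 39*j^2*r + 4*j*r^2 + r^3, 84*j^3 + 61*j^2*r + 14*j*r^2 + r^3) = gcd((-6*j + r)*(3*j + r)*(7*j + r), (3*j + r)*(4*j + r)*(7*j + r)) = 21*j^2 + 10*j*r + r^2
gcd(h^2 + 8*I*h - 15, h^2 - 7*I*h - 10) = 1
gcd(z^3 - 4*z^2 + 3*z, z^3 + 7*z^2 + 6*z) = z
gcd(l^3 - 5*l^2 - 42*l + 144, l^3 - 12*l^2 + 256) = l - 8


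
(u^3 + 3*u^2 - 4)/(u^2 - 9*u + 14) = (u^3 + 3*u^2 - 4)/(u^2 - 9*u + 14)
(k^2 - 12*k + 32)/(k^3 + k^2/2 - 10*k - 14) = 2*(k^2 - 12*k + 32)/(2*k^3 + k^2 - 20*k - 28)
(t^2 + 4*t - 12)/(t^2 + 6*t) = (t - 2)/t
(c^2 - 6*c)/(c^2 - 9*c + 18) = c/(c - 3)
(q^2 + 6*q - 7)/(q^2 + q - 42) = (q - 1)/(q - 6)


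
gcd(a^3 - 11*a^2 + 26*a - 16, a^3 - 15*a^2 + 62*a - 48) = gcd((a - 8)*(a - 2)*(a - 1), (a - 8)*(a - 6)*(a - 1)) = a^2 - 9*a + 8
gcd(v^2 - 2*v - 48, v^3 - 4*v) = 1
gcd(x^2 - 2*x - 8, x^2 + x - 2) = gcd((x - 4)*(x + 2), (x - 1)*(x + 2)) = x + 2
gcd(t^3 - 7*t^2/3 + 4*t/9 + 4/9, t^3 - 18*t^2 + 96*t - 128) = t - 2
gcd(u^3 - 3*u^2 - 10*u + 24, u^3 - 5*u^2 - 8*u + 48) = u^2 - u - 12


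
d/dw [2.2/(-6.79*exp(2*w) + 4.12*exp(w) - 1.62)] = (29.876*exp(w) - 9.064)*exp(w)/(6.79*exp(2*w) - 4.12*exp(w) + 1.62)^2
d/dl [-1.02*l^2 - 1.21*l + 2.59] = -2.04*l - 1.21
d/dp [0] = 0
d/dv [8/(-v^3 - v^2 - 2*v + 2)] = 8*(3*v^2 + 2*v + 2)/(v^3 + v^2 + 2*v - 2)^2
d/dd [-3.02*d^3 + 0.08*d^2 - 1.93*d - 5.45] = -9.06*d^2 + 0.16*d - 1.93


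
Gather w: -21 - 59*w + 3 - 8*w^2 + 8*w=-8*w^2 - 51*w - 18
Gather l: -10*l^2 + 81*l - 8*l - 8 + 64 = -10*l^2 + 73*l + 56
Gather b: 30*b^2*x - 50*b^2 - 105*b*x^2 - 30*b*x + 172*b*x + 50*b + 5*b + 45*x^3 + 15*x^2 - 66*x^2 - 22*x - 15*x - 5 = b^2*(30*x - 50) + b*(-105*x^2 + 142*x + 55) + 45*x^3 - 51*x^2 - 37*x - 5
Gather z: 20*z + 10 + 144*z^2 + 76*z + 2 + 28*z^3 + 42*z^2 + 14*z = 28*z^3 + 186*z^2 + 110*z + 12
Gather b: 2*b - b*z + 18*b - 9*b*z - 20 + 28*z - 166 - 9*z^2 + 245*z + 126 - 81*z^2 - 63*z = b*(20 - 10*z) - 90*z^2 + 210*z - 60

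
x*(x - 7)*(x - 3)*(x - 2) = x^4 - 12*x^3 + 41*x^2 - 42*x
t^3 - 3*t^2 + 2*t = t*(t - 2)*(t - 1)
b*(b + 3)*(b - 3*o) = b^3 - 3*b^2*o + 3*b^2 - 9*b*o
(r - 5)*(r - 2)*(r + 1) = r^3 - 6*r^2 + 3*r + 10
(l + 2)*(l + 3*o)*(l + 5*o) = l^3 + 8*l^2*o + 2*l^2 + 15*l*o^2 + 16*l*o + 30*o^2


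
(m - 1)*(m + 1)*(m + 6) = m^3 + 6*m^2 - m - 6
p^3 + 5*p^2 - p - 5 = (p - 1)*(p + 1)*(p + 5)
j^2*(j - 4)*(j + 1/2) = j^4 - 7*j^3/2 - 2*j^2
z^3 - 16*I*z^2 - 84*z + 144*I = (z - 6*I)^2*(z - 4*I)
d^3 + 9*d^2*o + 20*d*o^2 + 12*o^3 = (d + o)*(d + 2*o)*(d + 6*o)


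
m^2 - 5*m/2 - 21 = (m - 6)*(m + 7/2)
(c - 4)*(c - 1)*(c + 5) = c^3 - 21*c + 20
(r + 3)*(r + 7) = r^2 + 10*r + 21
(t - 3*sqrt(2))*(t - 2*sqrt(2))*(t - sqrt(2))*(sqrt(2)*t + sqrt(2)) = sqrt(2)*t^4 - 12*t^3 + sqrt(2)*t^3 - 12*t^2 + 22*sqrt(2)*t^2 - 24*t + 22*sqrt(2)*t - 24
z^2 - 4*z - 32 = (z - 8)*(z + 4)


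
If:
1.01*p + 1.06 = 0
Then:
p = -1.05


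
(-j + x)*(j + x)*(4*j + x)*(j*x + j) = -4*j^4*x - 4*j^4 - j^3*x^2 - j^3*x + 4*j^2*x^3 + 4*j^2*x^2 + j*x^4 + j*x^3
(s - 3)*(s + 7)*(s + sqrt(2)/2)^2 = s^4 + sqrt(2)*s^3 + 4*s^3 - 41*s^2/2 + 4*sqrt(2)*s^2 - 21*sqrt(2)*s + 2*s - 21/2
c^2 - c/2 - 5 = (c - 5/2)*(c + 2)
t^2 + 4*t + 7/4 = (t + 1/2)*(t + 7/2)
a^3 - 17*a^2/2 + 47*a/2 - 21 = (a - 7/2)*(a - 3)*(a - 2)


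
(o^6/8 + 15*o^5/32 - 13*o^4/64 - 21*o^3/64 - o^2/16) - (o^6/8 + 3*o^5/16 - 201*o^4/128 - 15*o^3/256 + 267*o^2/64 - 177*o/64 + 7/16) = 9*o^5/32 + 175*o^4/128 - 69*o^3/256 - 271*o^2/64 + 177*o/64 - 7/16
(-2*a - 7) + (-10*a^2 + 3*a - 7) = -10*a^2 + a - 14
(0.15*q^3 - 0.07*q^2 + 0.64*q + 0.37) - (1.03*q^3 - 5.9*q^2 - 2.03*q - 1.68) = -0.88*q^3 + 5.83*q^2 + 2.67*q + 2.05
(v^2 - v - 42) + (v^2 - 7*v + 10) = 2*v^2 - 8*v - 32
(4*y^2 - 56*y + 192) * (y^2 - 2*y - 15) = 4*y^4 - 64*y^3 + 244*y^2 + 456*y - 2880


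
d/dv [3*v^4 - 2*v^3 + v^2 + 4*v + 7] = 12*v^3 - 6*v^2 + 2*v + 4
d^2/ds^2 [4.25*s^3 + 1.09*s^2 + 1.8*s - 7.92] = 25.5*s + 2.18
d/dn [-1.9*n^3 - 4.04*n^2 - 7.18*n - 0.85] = -5.7*n^2 - 8.08*n - 7.18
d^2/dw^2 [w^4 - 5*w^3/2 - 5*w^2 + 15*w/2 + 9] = 12*w^2 - 15*w - 10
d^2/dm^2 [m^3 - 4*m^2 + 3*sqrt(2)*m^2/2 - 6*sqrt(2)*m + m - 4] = 6*m - 8 + 3*sqrt(2)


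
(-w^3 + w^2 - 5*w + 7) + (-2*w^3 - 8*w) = -3*w^3 + w^2 - 13*w + 7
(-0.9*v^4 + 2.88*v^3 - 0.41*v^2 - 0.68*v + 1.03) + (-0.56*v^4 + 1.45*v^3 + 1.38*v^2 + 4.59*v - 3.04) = -1.46*v^4 + 4.33*v^3 + 0.97*v^2 + 3.91*v - 2.01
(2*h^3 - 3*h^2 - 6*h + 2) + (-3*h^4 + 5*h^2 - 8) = -3*h^4 + 2*h^3 + 2*h^2 - 6*h - 6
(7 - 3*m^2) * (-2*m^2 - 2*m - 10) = 6*m^4 + 6*m^3 + 16*m^2 - 14*m - 70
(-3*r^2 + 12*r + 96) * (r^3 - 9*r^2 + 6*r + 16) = -3*r^5 + 39*r^4 - 30*r^3 - 840*r^2 + 768*r + 1536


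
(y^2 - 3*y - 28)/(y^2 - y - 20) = (y - 7)/(y - 5)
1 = 1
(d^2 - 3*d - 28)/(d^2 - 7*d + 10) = (d^2 - 3*d - 28)/(d^2 - 7*d + 10)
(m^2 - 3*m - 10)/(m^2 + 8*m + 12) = (m - 5)/(m + 6)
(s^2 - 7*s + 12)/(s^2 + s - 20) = (s - 3)/(s + 5)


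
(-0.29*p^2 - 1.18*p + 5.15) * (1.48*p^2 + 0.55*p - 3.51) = -0.4292*p^4 - 1.9059*p^3 + 7.9909*p^2 + 6.9743*p - 18.0765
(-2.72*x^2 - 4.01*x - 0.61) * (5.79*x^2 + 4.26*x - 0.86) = -15.7488*x^4 - 34.8051*x^3 - 18.2753*x^2 + 0.85*x + 0.5246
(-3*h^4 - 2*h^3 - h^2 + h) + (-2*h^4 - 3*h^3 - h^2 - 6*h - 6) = -5*h^4 - 5*h^3 - 2*h^2 - 5*h - 6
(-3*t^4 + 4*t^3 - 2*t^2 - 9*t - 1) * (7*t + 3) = -21*t^5 + 19*t^4 - 2*t^3 - 69*t^2 - 34*t - 3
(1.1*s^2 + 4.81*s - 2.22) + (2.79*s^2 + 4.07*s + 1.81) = 3.89*s^2 + 8.88*s - 0.41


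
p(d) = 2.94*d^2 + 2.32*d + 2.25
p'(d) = 5.88*d + 2.32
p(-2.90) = 20.25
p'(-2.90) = -14.73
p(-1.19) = 3.65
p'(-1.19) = -4.68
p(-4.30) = 46.63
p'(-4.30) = -22.96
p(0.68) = 5.19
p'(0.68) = 6.32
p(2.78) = 31.42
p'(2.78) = 18.67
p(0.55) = 4.42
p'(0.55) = 5.55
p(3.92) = 56.52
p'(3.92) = 25.37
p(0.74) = 5.58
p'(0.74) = 6.67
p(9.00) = 261.27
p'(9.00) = 55.24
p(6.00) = 122.01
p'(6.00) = 37.60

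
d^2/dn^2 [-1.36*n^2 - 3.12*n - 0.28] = -2.72000000000000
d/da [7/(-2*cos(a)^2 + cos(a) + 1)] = 7*(1 - 4*cos(a))*sin(a)/(cos(a) - cos(2*a))^2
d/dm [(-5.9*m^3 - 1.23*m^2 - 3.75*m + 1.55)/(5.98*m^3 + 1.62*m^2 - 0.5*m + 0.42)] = (-2.2026*m^4 + 50.75*m^3 - 28.551*m^2 - 6.0552*m - 0.8)/(35.7604*m^6 + 19.3752*m^5 - 3.3556*m^4 + 3.4032*m^3 + 1.6108*m^2 - 0.42*m + 0.1764)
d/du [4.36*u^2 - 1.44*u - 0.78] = 8.72*u - 1.44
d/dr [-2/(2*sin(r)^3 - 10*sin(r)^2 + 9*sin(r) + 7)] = 2*(6*sin(r)^2 - 20*sin(r) + 9)*cos(r)/(2*sin(r)^3 - 10*sin(r)^2 + 9*sin(r) + 7)^2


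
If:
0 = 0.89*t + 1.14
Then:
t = -1.28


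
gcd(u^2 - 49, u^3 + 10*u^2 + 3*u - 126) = u + 7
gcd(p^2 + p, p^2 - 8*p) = p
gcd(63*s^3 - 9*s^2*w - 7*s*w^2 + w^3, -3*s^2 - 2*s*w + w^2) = 3*s - w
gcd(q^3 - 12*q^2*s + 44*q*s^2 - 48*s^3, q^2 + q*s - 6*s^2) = q - 2*s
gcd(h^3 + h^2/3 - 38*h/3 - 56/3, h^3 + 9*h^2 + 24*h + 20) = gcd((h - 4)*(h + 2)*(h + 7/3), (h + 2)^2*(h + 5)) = h + 2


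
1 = 1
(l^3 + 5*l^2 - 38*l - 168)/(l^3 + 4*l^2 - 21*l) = (l^2 - 2*l - 24)/(l*(l - 3))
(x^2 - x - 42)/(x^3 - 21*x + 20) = (x^2 - x - 42)/(x^3 - 21*x + 20)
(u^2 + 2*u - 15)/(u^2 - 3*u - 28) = (-u^2 - 2*u + 15)/(-u^2 + 3*u + 28)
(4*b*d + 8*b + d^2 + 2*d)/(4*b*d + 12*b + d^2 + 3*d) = (d + 2)/(d + 3)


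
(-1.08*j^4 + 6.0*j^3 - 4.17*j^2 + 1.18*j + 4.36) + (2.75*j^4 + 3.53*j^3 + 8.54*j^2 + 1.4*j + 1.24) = 1.67*j^4 + 9.53*j^3 + 4.37*j^2 + 2.58*j + 5.6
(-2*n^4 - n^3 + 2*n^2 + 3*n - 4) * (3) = -6*n^4 - 3*n^3 + 6*n^2 + 9*n - 12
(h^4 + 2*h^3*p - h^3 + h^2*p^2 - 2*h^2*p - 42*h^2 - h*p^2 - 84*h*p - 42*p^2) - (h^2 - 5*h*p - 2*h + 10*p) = h^4 + 2*h^3*p - h^3 + h^2*p^2 - 2*h^2*p - 43*h^2 - h*p^2 - 79*h*p + 2*h - 42*p^2 - 10*p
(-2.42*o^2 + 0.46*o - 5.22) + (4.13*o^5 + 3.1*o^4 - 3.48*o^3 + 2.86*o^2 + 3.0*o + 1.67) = 4.13*o^5 + 3.1*o^4 - 3.48*o^3 + 0.44*o^2 + 3.46*o - 3.55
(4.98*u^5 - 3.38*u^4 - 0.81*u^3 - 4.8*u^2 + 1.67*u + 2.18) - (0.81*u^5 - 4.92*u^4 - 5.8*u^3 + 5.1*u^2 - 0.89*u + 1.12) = 4.17*u^5 + 1.54*u^4 + 4.99*u^3 - 9.9*u^2 + 2.56*u + 1.06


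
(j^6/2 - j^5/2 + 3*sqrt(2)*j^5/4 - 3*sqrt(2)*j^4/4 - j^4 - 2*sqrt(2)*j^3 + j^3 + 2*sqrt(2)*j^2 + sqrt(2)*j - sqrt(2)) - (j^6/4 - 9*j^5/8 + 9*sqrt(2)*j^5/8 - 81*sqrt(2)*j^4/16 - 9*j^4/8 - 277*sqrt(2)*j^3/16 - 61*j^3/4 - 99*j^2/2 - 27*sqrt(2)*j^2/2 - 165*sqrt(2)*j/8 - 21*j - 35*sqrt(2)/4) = j^6/4 - 3*sqrt(2)*j^5/8 + 5*j^5/8 + j^4/8 + 69*sqrt(2)*j^4/16 + 65*j^3/4 + 245*sqrt(2)*j^3/16 + 31*sqrt(2)*j^2/2 + 99*j^2/2 + 21*j + 173*sqrt(2)*j/8 + 31*sqrt(2)/4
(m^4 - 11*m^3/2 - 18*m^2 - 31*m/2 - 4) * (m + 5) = m^5 - m^4/2 - 91*m^3/2 - 211*m^2/2 - 163*m/2 - 20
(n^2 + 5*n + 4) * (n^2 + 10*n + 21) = n^4 + 15*n^3 + 75*n^2 + 145*n + 84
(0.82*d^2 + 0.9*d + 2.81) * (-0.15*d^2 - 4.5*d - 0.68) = -0.123*d^4 - 3.825*d^3 - 5.0291*d^2 - 13.257*d - 1.9108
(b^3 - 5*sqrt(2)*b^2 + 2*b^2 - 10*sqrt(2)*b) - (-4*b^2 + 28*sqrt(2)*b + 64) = b^3 - 5*sqrt(2)*b^2 + 6*b^2 - 38*sqrt(2)*b - 64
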